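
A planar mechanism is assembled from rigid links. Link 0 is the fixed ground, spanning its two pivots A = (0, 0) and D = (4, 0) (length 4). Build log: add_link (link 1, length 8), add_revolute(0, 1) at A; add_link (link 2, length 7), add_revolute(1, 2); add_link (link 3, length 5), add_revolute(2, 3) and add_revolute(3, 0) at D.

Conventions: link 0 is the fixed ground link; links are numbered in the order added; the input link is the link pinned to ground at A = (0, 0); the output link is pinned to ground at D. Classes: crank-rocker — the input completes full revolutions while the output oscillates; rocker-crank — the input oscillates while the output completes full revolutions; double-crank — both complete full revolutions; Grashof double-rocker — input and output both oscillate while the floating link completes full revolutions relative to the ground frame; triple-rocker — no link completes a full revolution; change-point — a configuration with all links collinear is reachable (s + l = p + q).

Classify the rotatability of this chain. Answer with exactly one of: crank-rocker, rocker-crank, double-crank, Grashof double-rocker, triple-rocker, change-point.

lengths: ground=4, input=8, coupler=7, output=5
sorted: s=4 (shortest), l=8 (longest), p+q=12
s + l = 12 vs p + q = 12
s + l = p + q → change-point (collinear configuration reachable)

change-point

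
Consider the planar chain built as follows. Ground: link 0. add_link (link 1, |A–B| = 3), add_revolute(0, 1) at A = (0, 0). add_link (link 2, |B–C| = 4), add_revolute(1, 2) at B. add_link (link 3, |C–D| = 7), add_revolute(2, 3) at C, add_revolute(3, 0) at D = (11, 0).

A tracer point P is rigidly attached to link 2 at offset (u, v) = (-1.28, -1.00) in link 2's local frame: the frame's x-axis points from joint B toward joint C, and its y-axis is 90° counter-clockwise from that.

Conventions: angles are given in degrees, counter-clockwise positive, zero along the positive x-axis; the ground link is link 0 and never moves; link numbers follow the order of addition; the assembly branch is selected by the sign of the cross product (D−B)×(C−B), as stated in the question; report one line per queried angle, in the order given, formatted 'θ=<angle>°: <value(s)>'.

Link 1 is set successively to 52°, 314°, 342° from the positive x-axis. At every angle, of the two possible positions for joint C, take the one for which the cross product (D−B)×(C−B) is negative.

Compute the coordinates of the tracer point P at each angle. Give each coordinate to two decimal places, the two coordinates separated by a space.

A=(0,0), D=(11.00,0)
θ=52°: B = A + 3.00·(cos52°, sin52°) = (1.8470, 2.3640)
θ=52°: |BD| = 9.4534
θ=52°: circle(B,4.00) ∩ circle(D,7.00): a=2.9813, h=2.6668
θ=52°:   candidates: C₊=(5.4004,4.2006) cross=25.211; C₋=(4.0666,-0.9636) cross=-25.211
θ=52°:   branch - wants cross < 0 → take C=(4.0666,-0.9636) (cross=-25.211)
θ=52°: ex = (C−B)/|BC| = (0.5549,-0.8319); ey = (0.8319,0.5549)
θ=52°: P = B + -1.28·ex + -1.00·ey = (0.3048,2.8740)
θ=314°: B = A + 3.00·(cos314°, sin314°) = (2.0840, -2.1580)
θ=314°: |BD| = 9.1735
θ=314°: circle(B,4.00) ∩ circle(D,7.00): a=2.7881, h=2.8682
θ=314°:   candidates: C₊=(4.1191,1.2856) cross=26.311; C₋=(5.4685,-4.2899) cross=-26.311
θ=314°:   branch - wants cross < 0 → take C=(5.4685,-4.2899) (cross=-26.311)
θ=314°: ex = (C−B)/|BC| = (0.8461,-0.5330); ey = (0.5330,0.8461)
θ=314°: P = B + -1.28·ex + -1.00·ey = (0.4680,-2.3220)
θ=342°: B = A + 3.00·(cos342°, sin342°) = (2.8532, -0.9271)
θ=342°: |BD| = 8.1994
θ=342°: circle(B,4.00) ∩ circle(D,7.00): a=2.0874, h=3.4122
θ=342°:   candidates: C₊=(4.5414,2.6992) cross=27.978; C₋=(5.3129,-4.0813) cross=-27.978
θ=342°:   branch - wants cross < 0 → take C=(5.3129,-4.0813) (cross=-27.978)
θ=342°: ex = (C−B)/|BC| = (0.6149,-0.7886); ey = (0.7886,0.6149)
θ=342°: P = B + -1.28·ex + -1.00·ey = (1.2775,-0.5326)

θ=52°: 0.30 2.87
θ=314°: 0.47 -2.32
θ=342°: 1.28 -0.53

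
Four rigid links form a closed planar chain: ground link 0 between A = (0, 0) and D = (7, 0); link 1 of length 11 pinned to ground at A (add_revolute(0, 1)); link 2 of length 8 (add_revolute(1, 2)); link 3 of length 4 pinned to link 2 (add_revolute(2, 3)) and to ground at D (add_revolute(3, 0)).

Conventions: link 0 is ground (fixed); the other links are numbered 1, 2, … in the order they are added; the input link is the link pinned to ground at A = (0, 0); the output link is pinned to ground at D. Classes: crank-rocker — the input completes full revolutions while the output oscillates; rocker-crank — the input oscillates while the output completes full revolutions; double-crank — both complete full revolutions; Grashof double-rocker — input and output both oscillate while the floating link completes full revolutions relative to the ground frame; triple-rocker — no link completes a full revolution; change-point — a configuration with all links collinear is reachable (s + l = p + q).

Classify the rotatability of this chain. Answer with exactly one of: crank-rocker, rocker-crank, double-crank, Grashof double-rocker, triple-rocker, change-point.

lengths: ground=7, input=11, coupler=8, output=4
sorted: s=4 (shortest), l=11 (longest), p+q=15
s + l = 15 vs p + q = 15
s + l = p + q → change-point (collinear configuration reachable)

change-point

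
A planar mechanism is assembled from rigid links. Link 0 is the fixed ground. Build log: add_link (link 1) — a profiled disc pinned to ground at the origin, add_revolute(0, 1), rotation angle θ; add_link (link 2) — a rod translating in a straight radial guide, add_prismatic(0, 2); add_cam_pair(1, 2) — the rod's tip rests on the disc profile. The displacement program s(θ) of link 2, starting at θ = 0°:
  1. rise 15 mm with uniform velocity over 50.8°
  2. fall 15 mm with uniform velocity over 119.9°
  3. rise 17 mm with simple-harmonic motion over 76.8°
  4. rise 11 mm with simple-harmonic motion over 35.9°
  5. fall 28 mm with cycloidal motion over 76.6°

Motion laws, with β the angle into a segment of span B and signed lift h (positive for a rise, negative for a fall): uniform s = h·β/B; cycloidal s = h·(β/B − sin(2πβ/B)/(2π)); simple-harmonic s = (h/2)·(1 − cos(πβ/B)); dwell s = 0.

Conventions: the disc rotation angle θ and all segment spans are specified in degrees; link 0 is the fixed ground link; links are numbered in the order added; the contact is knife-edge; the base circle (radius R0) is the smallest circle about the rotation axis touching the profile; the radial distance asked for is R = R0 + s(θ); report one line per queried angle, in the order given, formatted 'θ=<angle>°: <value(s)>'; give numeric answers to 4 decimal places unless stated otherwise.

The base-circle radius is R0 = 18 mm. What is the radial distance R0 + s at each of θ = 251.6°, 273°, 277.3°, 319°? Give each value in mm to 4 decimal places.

seg 1 [0°–50.8°] uniform, h=15: full span → s += 15 → s = 15.0000
seg 2 [50.8°–170.7°] uniform, h=-15: full span → s += -15 → s = 0.0000
seg 3 [170.7°–247.5°] simple-harmonic, h=17: full span → s += 17 → s = 17.0000
seg 4 [247.5°–283.4°] simple-harmonic, h=11: θ=251.6° here. β=4.1, B=35.9. 11/2·(1 − cos(π·0.1142)) = 0.3502 → s = 17.3502
seg 4 [247.5°–283.4°] simple-harmonic, h=11: θ=273° here. β=25.5, B=35.9. 11/2·(1 − cos(π·0.7103)) = 8.8752 → s = 25.8752
seg 4 [247.5°–283.4°] simple-harmonic, h=11: θ=277.3° here. β=29.8, B=35.9. 11/2·(1 − cos(π·0.8301)) = 10.2348 → s = 27.2348
seg 4 [247.5°–283.4°] simple-harmonic, h=11: full span → s += 11 → s = 28.0000
seg 5 [283.4°–360°] cycloidal, h=-28: θ=319° here. β=35.6, B=76.6. -28·(0.4648 − sin(2π·0.4648)/(2π)) = -12.0342 → s = 15.9658
θ=251.6°: R = R0 + s = 18 + 17.3502 = 35.3502
θ=273°: R = R0 + s = 18 + 25.8752 = 43.8752
θ=277.3°: R = R0 + s = 18 + 27.2348 = 45.2348
θ=319°: R = R0 + s = 18 + 15.9658 = 33.9658

θ=251.6°: 35.3502
θ=273°: 43.8752
θ=277.3°: 45.2348
θ=319°: 33.9658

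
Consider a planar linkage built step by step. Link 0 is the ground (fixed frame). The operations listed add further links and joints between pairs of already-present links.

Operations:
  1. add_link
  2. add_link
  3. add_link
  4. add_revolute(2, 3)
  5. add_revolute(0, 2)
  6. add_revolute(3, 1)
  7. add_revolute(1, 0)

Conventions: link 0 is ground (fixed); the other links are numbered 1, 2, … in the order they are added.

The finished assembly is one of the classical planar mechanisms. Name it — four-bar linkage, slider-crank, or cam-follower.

links: 4 (incl. ground); joints: 4 revolute, 0 prismatic, 0 higher (cam) pair, forming one closed loop
4 links in a single 4R loop → four-bar linkage

four-bar linkage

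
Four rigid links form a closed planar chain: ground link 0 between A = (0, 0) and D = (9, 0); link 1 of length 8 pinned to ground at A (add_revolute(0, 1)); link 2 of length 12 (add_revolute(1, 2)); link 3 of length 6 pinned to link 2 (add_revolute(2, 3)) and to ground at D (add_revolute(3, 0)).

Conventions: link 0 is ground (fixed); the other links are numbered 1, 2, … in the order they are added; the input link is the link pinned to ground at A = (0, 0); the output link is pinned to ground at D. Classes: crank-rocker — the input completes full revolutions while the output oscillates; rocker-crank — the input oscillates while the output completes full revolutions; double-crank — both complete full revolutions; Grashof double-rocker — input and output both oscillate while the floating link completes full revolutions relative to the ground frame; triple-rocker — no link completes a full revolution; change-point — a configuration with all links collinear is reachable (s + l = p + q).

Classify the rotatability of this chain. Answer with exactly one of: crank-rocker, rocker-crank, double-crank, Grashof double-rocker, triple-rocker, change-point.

lengths: ground=9, input=8, coupler=12, output=6
sorted: s=6 (shortest), l=12 (longest), p+q=17
s + l = 18 vs p + q = 17
s + l > p + q → non-Grashof → no link fully rotates → triple-rocker

triple-rocker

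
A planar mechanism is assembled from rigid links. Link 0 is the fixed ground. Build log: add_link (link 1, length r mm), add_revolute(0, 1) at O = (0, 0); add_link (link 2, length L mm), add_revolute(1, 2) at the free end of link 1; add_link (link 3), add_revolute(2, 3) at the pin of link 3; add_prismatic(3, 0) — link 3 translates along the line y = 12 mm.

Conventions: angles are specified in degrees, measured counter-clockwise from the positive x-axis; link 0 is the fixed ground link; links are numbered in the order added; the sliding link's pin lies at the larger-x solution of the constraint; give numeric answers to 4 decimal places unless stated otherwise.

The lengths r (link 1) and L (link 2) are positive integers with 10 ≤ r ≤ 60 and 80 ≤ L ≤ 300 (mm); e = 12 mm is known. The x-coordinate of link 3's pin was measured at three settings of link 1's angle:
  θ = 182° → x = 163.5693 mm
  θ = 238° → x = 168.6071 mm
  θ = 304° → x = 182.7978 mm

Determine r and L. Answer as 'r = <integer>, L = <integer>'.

constraint per measurement: (x − r cos θ)² + (r sin θ − e)² = L²
subtracting the θ₁ and θ₂ equations cancels the r² and L² terms:
r = (x₁² − x₂²) / (2[(x₁cos θ₁ + e sin θ₁) − (x₂cos θ₂ + e sin θ₂)]) = 12.9999 → r = 13
L² = (x₁ − r cos θ₁)² + (r sin θ₁ − e)² = 31329.0157 → L = 177.0000 → L = 177
check at θ₃=304°: x = 182.7978 (printed 182.7978) ✓

r = 13, L = 177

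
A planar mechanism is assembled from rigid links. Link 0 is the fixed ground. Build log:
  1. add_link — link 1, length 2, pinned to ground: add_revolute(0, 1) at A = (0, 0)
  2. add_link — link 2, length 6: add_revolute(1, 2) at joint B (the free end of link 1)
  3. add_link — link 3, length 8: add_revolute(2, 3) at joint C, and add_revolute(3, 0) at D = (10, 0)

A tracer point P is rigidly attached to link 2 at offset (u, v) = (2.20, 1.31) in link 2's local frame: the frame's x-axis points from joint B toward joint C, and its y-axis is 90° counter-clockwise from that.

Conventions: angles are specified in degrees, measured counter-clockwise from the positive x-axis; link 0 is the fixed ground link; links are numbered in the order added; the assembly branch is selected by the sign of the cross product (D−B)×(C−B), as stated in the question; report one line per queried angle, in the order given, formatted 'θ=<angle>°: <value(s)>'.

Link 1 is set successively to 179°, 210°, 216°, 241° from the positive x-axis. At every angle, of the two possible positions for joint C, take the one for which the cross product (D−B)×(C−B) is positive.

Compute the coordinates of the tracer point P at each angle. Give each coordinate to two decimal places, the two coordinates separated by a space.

A=(0,0), D=(10.00,0)
θ=179°: B = A + 2.00·(cos179°, sin179°) = (-1.9997, 0.0349)
θ=179°: |BD| = 11.9997
θ=179°: circle(B,6.00) ∩ circle(D,8.00): a=4.8332, h=3.5553
θ=179°:   candidates: C₊=(2.8438,3.5762) cross=42.663; C₋=(2.8231,-3.5345) cross=-42.663
θ=179°:   branch + wants cross > 0 → take C=(2.8438,3.5762) (cross=42.663)
θ=179°: ex = (C−B)/|BC| = (0.8073,0.5902); ey = (-0.5902,0.8073)
θ=179°: P = B + 2.20·ex + 1.31·ey = (-0.9969,2.3909)
θ=210°: B = A + 2.00·(cos210°, sin210°) = (-1.7321, -1.0000)
θ=210°: |BD| = 11.7746
θ=210°: circle(B,6.00) ∩ circle(D,8.00): a=4.6983, h=3.7318
θ=210°:   candidates: C₊=(2.6323,3.1173) cross=43.940; C₋=(3.2662,-4.3193) cross=-43.940
θ=210°:   branch + wants cross > 0 → take C=(2.6323,3.1173) (cross=43.940)
θ=210°: ex = (C−B)/|BC| = (0.7274,0.6862); ey = (-0.6862,0.7274)
θ=210°: P = B + 2.20·ex + 1.31·ey = (-1.0307,1.4626)
θ=216°: B = A + 2.00·(cos216°, sin216°) = (-1.6180, -1.1756)
θ=216°: |BD| = 11.6774
θ=216°: circle(B,6.00) ∩ circle(D,8.00): a=4.6398, h=3.8043
θ=216°:   candidates: C₊=(2.6152,3.0765) cross=44.424; C₋=(3.3812,-4.4934) cross=-44.424
θ=216°:   branch + wants cross > 0 → take C=(2.6152,3.0765) (cross=44.424)
θ=216°: ex = (C−B)/|BC| = (0.7055,0.7087); ey = (-0.7087,0.7055)
θ=216°: P = B + 2.20·ex + 1.31·ey = (-0.9942,1.3078)
θ=241°: B = A + 2.00·(cos241°, sin241°) = (-0.9696, -1.7492)
θ=241°: |BD| = 11.1082
θ=241°: circle(B,6.00) ∩ circle(D,8.00): a=4.2938, h=4.1909
θ=241°:   candidates: C₊=(2.6106,3.0655) cross=46.553; C₋=(3.9305,-5.2117) cross=-46.553
θ=241°:   branch + wants cross > 0 → take C=(2.6106,3.0655) (cross=46.553)
θ=241°: ex = (C−B)/|BC| = (0.5967,0.8025); ey = (-0.8025,0.5967)
θ=241°: P = B + 2.20·ex + 1.31·ey = (-0.7081,0.7979)

θ=179°: -1.00 2.39
θ=210°: -1.03 1.46
θ=216°: -0.99 1.31
θ=241°: -0.71 0.80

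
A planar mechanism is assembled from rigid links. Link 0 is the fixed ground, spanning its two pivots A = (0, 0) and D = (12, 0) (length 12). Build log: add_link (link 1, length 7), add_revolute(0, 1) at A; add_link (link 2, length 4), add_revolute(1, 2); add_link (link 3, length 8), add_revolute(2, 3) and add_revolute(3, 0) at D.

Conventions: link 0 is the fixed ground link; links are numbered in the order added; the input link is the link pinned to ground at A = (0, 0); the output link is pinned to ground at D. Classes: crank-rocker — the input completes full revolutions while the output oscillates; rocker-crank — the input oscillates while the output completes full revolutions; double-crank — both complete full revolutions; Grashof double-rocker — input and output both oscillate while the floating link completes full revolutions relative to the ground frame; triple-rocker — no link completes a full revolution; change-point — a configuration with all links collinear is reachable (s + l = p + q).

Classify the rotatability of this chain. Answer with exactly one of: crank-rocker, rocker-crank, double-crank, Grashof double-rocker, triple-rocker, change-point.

lengths: ground=12, input=7, coupler=4, output=8
sorted: s=4 (shortest), l=12 (longest), p+q=15
s + l = 16 vs p + q = 15
s + l > p + q → non-Grashof → no link fully rotates → triple-rocker

triple-rocker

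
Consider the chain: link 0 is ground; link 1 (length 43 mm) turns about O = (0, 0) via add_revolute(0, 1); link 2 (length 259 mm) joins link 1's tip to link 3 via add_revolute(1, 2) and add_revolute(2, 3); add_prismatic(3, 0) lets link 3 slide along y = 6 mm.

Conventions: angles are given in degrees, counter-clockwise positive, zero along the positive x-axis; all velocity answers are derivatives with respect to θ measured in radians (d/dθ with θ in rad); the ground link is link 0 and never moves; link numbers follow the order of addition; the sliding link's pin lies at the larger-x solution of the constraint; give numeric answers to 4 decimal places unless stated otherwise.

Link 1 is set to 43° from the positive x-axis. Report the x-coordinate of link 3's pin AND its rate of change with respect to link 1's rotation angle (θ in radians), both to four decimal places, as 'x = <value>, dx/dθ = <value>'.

geometry: r = 43 mm, L = 259 mm, e = 6 mm
crank pin P = (r cos θ, r sin θ) = (31.448209, 29.325929)
h = r sin θ − e = 29.325929 − 6 = 23.325929
x = r cos θ + √(L² − h²) = 31.448209 + 257.947477 = 289.395686
dx/dθ = −r sin θ − h·r cos θ/√(L² − h²) (θ in radians; h = 23.325929) = -32.169759

x = 289.3957, dx/dθ = -32.1698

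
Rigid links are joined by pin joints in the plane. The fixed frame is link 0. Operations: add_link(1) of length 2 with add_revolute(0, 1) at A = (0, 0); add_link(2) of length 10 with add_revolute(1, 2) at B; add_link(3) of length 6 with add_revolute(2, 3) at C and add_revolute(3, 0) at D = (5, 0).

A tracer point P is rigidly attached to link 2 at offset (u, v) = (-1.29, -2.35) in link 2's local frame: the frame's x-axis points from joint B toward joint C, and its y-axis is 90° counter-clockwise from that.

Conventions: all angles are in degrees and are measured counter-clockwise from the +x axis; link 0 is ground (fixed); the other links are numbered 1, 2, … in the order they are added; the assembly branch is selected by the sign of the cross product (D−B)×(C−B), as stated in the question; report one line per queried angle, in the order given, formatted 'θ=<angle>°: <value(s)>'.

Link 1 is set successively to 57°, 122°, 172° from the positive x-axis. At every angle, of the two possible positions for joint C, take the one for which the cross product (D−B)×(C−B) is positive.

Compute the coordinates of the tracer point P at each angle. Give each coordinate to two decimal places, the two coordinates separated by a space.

A=(0,0), D=(5.00,0)
θ=57°: B = A + 2.00·(cos57°, sin57°) = (1.0893, 1.6773)
θ=57°: |BD| = 4.2553
θ=57°: circle(B,10.00) ∩ circle(D,6.00): a=9.6477, h=2.6308
θ=57°:   candidates: C₊=(10.9929,0.2922) cross=11.195; C₋=(8.9189,-4.5434) cross=-11.195
θ=57°:   branch + wants cross > 0 → take C=(10.9929,0.2922) (cross=11.195)
θ=57°: ex = (C−B)/|BC| = (0.9904,-0.1385); ey = (0.1385,0.9904)
θ=57°: P = B + -1.29·ex + -2.35·ey = (-0.5138,-0.4713)
θ=122°: B = A + 2.00·(cos122°, sin122°) = (-1.0598, 1.6961)
θ=122°: |BD| = 6.2927
θ=122°: circle(B,10.00) ∩ circle(D,6.00): a=8.2316, h=5.6781
θ=122°:   candidates: C₊=(8.3976,4.9454) cross=35.731; C₋=(5.3367,-5.9905) cross=-35.731
θ=122°:   branch + wants cross > 0 → take C=(8.3976,4.9454) (cross=35.731)
θ=122°: ex = (C−B)/|BC| = (0.9457,0.3249); ey = (-0.3249,0.9457)
θ=122°: P = B + -1.29·ex + -2.35·ey = (-1.5163,-0.9455)
θ=172°: B = A + 2.00·(cos172°, sin172°) = (-1.9805, 0.2783)
θ=172°: |BD| = 6.9861
θ=172°: circle(B,10.00) ∩ circle(D,6.00): a=8.0736, h=5.9006
θ=172°:   candidates: C₊=(6.3217,5.8526) cross=41.222; C₋=(5.8515,-5.9393) cross=-41.222
θ=172°:   branch + wants cross > 0 → take C=(6.3217,5.8526) (cross=41.222)
θ=172°: ex = (C−B)/|BC| = (0.8302,0.5574); ey = (-0.5574,0.8302)
θ=172°: P = B + -1.29·ex + -2.35·ey = (-1.7416,-2.3918)

θ=57°: -0.51 -0.47
θ=122°: -1.52 -0.95
θ=172°: -1.74 -2.39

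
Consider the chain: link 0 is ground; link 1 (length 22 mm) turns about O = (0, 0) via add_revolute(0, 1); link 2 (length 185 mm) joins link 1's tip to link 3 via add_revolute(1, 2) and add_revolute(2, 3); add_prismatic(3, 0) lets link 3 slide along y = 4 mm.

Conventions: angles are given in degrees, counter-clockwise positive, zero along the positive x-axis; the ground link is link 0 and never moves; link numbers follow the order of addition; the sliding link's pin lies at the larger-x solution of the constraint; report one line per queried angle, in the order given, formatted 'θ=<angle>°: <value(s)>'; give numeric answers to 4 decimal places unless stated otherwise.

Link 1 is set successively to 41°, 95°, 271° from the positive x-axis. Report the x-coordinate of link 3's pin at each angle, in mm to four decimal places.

geometry: r = 22 mm, L = 185 mm, e = 4 mm
θ=41°: crank pin P = (r cos θ, r sin θ) = (16.603611, 14.433299)
θ=41°: h = r sin θ − e = 14.433299 − 4 = 10.433299
θ=41°: x = r cos θ + √(L² − h²) = 16.603611 + 184.705566 = 201.309177
θ=95°: crank pin P = (r cos θ, r sin θ) = (-1.917426, 21.916283)
θ=95°: h = r sin θ − e = 21.916283 − 4 = 17.916283
θ=95°: x = r cos θ + √(L² − h²) = -1.917426 + 184.130407 = 182.212981
θ=271°: crank pin P = (r cos θ, r sin θ) = (0.383953, -21.996649)
θ=271°: h = r sin θ − e = -21.996649 − 4 = -25.996649
θ=271°: x = r cos θ + √(L² − h²) = 0.383953 + 183.164337 = 183.548290

θ=41°: 201.3092
θ=95°: 182.2130
θ=271°: 183.5483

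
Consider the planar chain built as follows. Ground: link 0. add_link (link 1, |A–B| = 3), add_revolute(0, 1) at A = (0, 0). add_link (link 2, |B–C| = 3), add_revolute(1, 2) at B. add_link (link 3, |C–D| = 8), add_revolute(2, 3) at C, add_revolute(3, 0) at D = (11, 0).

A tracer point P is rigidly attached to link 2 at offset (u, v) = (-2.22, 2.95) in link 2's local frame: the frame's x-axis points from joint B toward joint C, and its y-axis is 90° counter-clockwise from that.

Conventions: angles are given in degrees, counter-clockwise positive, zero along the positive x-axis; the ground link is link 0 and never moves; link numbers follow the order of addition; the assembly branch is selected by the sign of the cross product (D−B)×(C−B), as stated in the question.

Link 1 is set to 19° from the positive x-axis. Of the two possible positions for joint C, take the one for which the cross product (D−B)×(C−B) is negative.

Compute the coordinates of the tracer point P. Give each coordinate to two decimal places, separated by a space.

A=(0,0), D=(11.00,0)
B = A + 3.00·(cos19°, sin19°) = (2.8366, 0.9767)
|BD| = 8.2217
circle(B,3.00) ∩ circle(D,8.00): a=0.7660, h=2.9006
  candidates: C₊=(3.9417,3.7657) cross=23.847; C₋=(3.2526,-1.9943) cross=-23.847
  branch - wants cross < 0 → take C=(3.2526,-1.9943) (cross=-23.847)
ex = (C−B)/|BC| = (0.1387,-0.9903); ey = (0.9903,0.1387)
P = B + -2.22·ex + 2.95·ey = (5.4502,3.5843)

5.45 3.58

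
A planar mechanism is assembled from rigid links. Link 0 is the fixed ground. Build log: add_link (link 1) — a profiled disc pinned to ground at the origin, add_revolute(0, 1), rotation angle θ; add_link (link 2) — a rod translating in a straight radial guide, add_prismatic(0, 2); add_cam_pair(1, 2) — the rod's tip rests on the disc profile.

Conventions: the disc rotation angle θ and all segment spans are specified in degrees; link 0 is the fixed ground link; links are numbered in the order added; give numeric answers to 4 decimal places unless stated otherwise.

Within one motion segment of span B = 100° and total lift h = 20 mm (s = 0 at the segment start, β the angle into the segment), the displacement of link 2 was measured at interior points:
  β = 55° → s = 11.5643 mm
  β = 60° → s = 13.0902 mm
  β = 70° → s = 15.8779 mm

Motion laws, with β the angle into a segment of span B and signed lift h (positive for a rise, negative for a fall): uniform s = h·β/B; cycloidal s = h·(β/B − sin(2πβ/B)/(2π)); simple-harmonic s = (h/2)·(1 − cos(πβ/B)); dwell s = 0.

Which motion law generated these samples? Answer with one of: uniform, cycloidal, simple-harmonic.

candidates at β/B = r: uniform s = h·r (linear in β); cycloidal s = h·(r − sin(2πr)/(2π)); simple-harmonic s = (h/2)(1 − cos(πr))
β=55°: printed 11.5643 | uniform 11.0000, cycloidal 11.9836, simple-harmonic 11.5643
β=60°: printed 13.0902 | uniform 12.0000, cycloidal 13.8710, simple-harmonic 13.0902
β=70°: printed 15.8779 | uniform 14.0000, cycloidal 17.0273, simple-harmonic 15.8779
only one law matches every sample → simple-harmonic

simple-harmonic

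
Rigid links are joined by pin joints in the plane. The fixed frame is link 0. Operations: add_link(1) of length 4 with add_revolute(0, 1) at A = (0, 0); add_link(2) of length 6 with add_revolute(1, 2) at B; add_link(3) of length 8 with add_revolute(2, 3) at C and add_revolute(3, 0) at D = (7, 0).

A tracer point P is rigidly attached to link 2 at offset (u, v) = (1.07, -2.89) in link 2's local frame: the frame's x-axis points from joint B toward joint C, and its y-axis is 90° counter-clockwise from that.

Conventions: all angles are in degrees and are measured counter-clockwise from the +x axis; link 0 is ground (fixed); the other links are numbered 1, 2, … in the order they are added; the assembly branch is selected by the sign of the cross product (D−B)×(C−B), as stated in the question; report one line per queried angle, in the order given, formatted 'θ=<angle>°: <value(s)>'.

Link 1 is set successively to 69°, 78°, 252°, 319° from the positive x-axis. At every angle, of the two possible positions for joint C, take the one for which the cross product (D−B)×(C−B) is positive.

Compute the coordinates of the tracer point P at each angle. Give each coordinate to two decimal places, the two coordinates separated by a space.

A=(0,0), D=(7.00,0)
θ=69°: B = A + 4.00·(cos69°, sin69°) = (1.4335, 3.7343)
θ=69°: |BD| = 6.7031
θ=69°: circle(B,6.00) ∩ circle(D,8.00): a=1.2630, h=5.8656
θ=69°:   candidates: C₊=(5.7500,7.9017) cross=39.317; C₋=(-0.7855,-1.8403) cross=-39.317
θ=69°:   branch + wants cross > 0 → take C=(5.7500,7.9017) (cross=39.317)
θ=69°: ex = (C−B)/|BC| = (0.7194,0.6946); ey = (-0.6946,0.7194)
θ=69°: P = B + 1.07·ex + -2.89·ey = (4.2106,2.3984)
θ=78°: B = A + 4.00·(cos78°, sin78°) = (0.8316, 3.9126)
θ=78°: |BD| = 7.3046
θ=78°: circle(B,6.00) ∩ circle(D,8.00): a=1.7357, h=5.7435
θ=78°:   candidates: C₊=(5.3737,7.8330) cross=41.954; C₋=(-0.7791,-1.8672) cross=-41.954
θ=78°:   branch + wants cross > 0 → take C=(5.3737,7.8330) (cross=41.954)
θ=78°: ex = (C−B)/|BC| = (0.7570,0.6534); ey = (-0.6534,0.7570)
θ=78°: P = B + 1.07·ex + -2.89·ey = (3.5300,2.4239)
θ=252°: B = A + 4.00·(cos252°, sin252°) = (-1.2361, -3.8042)
θ=252°: |BD| = 9.0722
θ=252°: circle(B,6.00) ∩ circle(D,8.00): a=2.9929, h=5.2002
θ=252°:   candidates: C₊=(-0.6996,2.1717) cross=47.178; C₋=(3.6616,-7.2702) cross=-47.178
θ=252°:   branch + wants cross > 0 → take C=(-0.6996,2.1717) (cross=47.178)
θ=252°: ex = (C−B)/|BC| = (0.0894,0.9960); ey = (-0.9960,0.0894)
θ=252°: P = B + 1.07·ex + -2.89·ey = (1.7380,-2.9969)
θ=319°: B = A + 4.00·(cos319°, sin319°) = (3.0188, -2.6242)
θ=319°: |BD| = 4.7683
θ=319°: circle(B,6.00) ∩ circle(D,8.00): a=-0.5520, h=5.9746
θ=319°:   candidates: C₊=(-0.7301,2.0603) cross=28.488; C₋=(5.8461,-7.9163) cross=-28.488
θ=319°:   branch + wants cross > 0 → take C=(-0.7301,2.0603) (cross=28.488)
θ=319°: ex = (C−B)/|BC| = (-0.6248,0.7808); ey = (-0.7808,-0.6248)
θ=319°: P = B + 1.07·ex + -2.89·ey = (4.6067,0.0169)

θ=69°: 4.21 2.40
θ=78°: 3.53 2.42
θ=252°: 1.74 -3.00
θ=319°: 4.61 0.02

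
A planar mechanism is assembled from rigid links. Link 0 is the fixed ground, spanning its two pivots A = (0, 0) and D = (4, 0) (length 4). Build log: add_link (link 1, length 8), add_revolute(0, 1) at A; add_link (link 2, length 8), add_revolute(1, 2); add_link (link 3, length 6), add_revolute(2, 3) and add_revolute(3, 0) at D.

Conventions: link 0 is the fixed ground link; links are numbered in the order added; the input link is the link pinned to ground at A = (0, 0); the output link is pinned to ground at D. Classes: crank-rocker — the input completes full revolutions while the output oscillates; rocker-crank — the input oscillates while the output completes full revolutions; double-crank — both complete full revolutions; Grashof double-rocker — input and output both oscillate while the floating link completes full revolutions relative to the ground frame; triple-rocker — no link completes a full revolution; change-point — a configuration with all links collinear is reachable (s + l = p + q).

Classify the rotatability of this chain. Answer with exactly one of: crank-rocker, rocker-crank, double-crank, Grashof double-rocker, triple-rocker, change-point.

lengths: ground=4, input=8, coupler=8, output=6
sorted: s=4 (shortest), l=8 (longest), p+q=14
s + l = 12 vs p + q = 14
s + l < p + q (Grashof) with shortest = ground link → double-crank

double-crank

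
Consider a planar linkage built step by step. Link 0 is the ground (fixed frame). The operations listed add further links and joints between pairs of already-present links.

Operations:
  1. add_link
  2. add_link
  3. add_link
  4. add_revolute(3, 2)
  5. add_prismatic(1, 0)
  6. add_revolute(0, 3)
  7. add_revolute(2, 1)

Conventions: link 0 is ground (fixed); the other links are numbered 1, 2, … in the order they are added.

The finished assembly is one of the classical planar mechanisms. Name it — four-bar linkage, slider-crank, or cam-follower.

links: 4 (incl. ground); joints: 3 revolute, 1 prismatic, 0 higher (cam) pair, forming one closed loop
4 links, 3 revolutes + 1 prismatic in one loop → slider-crank

slider-crank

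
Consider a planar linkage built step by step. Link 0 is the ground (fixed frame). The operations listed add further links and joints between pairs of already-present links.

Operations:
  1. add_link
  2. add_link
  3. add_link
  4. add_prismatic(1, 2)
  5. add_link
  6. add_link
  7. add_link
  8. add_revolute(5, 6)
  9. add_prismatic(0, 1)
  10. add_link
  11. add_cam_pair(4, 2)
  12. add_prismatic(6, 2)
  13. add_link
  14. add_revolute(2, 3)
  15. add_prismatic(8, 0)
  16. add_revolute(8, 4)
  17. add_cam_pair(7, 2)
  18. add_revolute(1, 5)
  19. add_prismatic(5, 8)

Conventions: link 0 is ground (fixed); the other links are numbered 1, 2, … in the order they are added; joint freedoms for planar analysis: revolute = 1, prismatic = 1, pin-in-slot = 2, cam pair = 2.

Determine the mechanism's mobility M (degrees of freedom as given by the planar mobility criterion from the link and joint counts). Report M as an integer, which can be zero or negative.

link 0 = ground. State L|J1|J2 = 1|0|0
+link1  2|0|0
+link2  3|0|0
+link3  4|0|0
P(1,2) f=1→J1  4|1|0
+link4  5|1|0
+link5  6|1|0
+link6  7|1|0
R(5,6) f=1→J1  7|2|0
P(0,1) f=1→J1  7|3|0
+link7  8|3|0
C(4,2) f=2→J2  8|3|1
P(6,2) f=1→J1  8|4|1
+link8  9|4|1
R(2,3) f=1→J1  9|5|1
P(8,0) f=1→J1  9|6|1
R(8,4) f=1→J1  9|7|1
C(7,2) f=2→J2  9|7|2
R(1,5) f=1→J1  9|8|2
P(5,8) f=1→J1  9|9|2
M = 3(9−1)−2·9−2 = 24−18−2 = 4

M = 4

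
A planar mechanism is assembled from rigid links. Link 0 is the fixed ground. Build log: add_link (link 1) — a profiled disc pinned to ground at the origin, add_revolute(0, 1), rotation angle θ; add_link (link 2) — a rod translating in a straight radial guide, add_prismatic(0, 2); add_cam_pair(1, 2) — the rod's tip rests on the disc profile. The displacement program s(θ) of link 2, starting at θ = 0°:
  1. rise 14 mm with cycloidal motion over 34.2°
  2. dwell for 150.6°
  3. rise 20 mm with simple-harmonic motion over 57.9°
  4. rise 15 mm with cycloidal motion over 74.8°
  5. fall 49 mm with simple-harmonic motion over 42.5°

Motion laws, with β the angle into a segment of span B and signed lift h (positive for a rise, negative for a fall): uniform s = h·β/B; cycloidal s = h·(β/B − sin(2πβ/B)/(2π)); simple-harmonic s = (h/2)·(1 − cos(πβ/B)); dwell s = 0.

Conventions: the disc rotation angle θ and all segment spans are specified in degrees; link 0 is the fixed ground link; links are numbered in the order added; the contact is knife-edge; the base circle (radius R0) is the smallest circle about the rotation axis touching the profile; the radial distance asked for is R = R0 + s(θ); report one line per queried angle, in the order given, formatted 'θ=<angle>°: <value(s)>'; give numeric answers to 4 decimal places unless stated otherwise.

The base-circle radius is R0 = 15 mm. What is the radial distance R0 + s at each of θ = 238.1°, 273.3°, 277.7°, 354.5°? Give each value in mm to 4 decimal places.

seg 1 [0°–34.2°] cycloidal, h=14: full span → s += 14 → s = 14.0000
seg 2 [34.2°–184.8°] dwell: s stays 14.0000
seg 3 [184.8°–242.7°] simple-harmonic, h=20: θ=238.1° here. β=53.3, B=57.9. 20/2·(1 − cos(π·0.9206)) = 19.6901 → s = 33.6901
seg 3 [184.8°–242.7°] simple-harmonic, h=20: full span → s += 20 → s = 34.0000
seg 4 [242.7°–317.5°] cycloidal, h=15: θ=273.3° here. β=30.6, B=74.8. 15·(0.4091 − sin(2π·0.4091)/(2π)) = 4.8457 → s = 38.8457
seg 4 [242.7°–317.5°] cycloidal, h=15: θ=277.7° here. β=35, B=74.8. 15·(0.4679 − sin(2π·0.4679)/(2π)) = 6.5407 → s = 40.5407
seg 4 [242.7°–317.5°] cycloidal, h=15: full span → s += 15 → s = 49.0000
seg 5 [317.5°–360°] simple-harmonic, h=-49: θ=354.5° here. β=37, B=42.5. -49/2·(1 − cos(π·0.8706)) = -47.0029 → s = 1.9971
θ=238.1°: R = R0 + s = 15 + 33.6901 = 48.6901
θ=273.3°: R = R0 + s = 15 + 38.8457 = 53.8457
θ=277.7°: R = R0 + s = 15 + 40.5407 = 55.5407
θ=354.5°: R = R0 + s = 15 + 1.9971 = 16.9971

θ=238.1°: 48.6901
θ=273.3°: 53.8457
θ=277.7°: 55.5407
θ=354.5°: 16.9971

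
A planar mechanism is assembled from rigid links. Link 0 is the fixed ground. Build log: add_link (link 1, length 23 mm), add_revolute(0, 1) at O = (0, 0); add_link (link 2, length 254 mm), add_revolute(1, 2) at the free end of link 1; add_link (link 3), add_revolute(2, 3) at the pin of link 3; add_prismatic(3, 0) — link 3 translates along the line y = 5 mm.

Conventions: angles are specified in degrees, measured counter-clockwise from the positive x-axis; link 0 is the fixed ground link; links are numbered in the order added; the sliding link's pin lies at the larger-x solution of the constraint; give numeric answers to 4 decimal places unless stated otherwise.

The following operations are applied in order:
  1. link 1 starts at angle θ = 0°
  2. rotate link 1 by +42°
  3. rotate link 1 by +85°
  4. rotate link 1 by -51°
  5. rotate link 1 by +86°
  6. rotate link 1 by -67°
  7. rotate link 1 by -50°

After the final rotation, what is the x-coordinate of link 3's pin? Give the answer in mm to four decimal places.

geometry: r = 23 mm, L = 254 mm, e = 5 mm; θ starts at 0°
rotate link 1 by +42°: θ ← 0° +42° = 42°
rotate link 1 by +85°: θ ← 42° +85° = 127°
rotate link 1 by -51°: θ ← 127° -51° = 76°
rotate link 1 by +86°: θ ← 76° +86° = 162°
rotate link 1 by -67°: θ ← 162° -67° = 95°
rotate link 1 by -50°: θ ← 95° -50° = 45°
crank pin P = (r cos θ, r sin θ) = (16.263456, 16.263456)
h = r sin θ − e = 16.263456 − 5 = 11.263456
x = r cos θ + √(L² − h²) = 16.263456 + 253.750142 = 270.013598

270.0136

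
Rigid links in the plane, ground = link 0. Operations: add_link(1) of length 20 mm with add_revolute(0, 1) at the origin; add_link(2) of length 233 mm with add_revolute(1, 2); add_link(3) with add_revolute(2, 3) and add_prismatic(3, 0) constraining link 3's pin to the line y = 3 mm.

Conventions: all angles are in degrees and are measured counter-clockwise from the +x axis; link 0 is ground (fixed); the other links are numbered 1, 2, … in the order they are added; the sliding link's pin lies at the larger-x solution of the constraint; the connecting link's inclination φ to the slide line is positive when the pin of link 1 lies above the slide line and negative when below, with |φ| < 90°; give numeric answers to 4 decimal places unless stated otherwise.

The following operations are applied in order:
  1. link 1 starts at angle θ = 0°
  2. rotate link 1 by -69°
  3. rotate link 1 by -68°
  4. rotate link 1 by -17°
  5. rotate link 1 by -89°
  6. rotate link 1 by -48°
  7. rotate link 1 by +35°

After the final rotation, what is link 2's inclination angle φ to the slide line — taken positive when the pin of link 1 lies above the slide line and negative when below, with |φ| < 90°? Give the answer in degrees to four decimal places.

geometry: r = 20 mm, L = 233 mm, e = 3 mm; θ starts at 0°
rotate link 1 by -69°: θ ← 0° -69° = -69°
rotate link 1 by -68°: θ ← -69° -68° = -137°
rotate link 1 by -17°: θ ← -137° -17° = -154°
rotate link 1 by -89°: θ ← -154° -89° = -243°
rotate link 1 by -48°: θ ← -243° -48° = -291°
rotate link 1 by +35°: θ ← -291° +35° = -256°
h = r sin θ − e = 19.405915 − 3 = 16.405915
sin φ = h / L = 16.405915 / 233 = 0.07041165
φ = arcsin(0.07041165) = 4.037631°

4.0376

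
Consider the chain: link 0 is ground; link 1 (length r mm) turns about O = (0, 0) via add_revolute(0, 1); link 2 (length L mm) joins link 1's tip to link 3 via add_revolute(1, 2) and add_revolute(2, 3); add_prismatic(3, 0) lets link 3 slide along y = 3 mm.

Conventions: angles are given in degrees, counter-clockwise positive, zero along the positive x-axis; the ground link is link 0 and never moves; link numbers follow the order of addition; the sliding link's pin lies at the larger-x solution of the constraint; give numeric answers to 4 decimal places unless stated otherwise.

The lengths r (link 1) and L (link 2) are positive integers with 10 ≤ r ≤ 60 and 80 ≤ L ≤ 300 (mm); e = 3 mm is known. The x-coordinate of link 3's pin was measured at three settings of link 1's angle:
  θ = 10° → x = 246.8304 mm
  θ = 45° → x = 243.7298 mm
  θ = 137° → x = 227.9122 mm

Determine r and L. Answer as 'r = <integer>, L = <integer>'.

constraint per measurement: (x − r cos θ)² + (r sin θ − e)² = L²
subtracting the θ₁ and θ₂ equations cancels the r² and L² terms:
r = (x₁² − x₂²) / (2[(x₁cos θ₁ + e sin θ₁) − (x₂cos θ₂ + e sin θ₂)]) = 11.0001 → r = 11
L² = (x₁ − r cos θ₁)² + (r sin θ₁ − e)² = 55696.0148 → L = 236.0000 → L = 236
check at θ₃=137°: x = 227.9122 (printed 227.9122) ✓

r = 11, L = 236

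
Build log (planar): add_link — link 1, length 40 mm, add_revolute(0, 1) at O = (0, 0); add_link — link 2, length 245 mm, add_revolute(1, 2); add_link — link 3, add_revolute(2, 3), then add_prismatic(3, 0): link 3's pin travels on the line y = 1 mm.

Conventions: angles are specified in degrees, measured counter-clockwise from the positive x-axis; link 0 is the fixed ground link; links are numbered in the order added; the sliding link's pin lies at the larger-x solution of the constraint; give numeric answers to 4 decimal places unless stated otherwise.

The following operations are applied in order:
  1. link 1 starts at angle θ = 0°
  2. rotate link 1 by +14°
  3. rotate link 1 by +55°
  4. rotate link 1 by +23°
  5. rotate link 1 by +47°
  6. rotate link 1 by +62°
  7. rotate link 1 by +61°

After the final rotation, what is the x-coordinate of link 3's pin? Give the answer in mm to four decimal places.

geometry: r = 40 mm, L = 245 mm, e = 1 mm; θ starts at 0°
rotate link 1 by +14°: θ ← 0° +14° = 14°
rotate link 1 by +55°: θ ← 14° +55° = 69°
rotate link 1 by +23°: θ ← 69° +23° = 92°
rotate link 1 by +47°: θ ← 92° +47° = 139°
rotate link 1 by +62°: θ ← 139° +62° = 201°
rotate link 1 by +61°: θ ← 201° +61° = 262°
crank pin P = (r cos θ, r sin θ) = (-5.566924, -39.610723)
h = r sin θ − e = -39.610723 − 1 = -40.610723
x = r cos θ + √(L² − h²) = -5.566924 + 241.610780 = 236.043856

236.0439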